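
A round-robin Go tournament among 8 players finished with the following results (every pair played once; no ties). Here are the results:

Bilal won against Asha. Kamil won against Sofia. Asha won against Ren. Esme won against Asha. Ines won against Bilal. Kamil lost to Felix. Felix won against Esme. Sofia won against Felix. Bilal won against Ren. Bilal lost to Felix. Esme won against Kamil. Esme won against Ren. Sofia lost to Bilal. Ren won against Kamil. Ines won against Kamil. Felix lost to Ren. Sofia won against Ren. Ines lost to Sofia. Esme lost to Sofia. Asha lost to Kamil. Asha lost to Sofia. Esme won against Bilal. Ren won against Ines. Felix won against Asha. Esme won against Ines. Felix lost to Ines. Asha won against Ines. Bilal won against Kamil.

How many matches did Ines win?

3

Ines' results: beat Felix, Bilal, Kamil; lost to Ren, Esme, Sofia, Asha.
That is 3 wins.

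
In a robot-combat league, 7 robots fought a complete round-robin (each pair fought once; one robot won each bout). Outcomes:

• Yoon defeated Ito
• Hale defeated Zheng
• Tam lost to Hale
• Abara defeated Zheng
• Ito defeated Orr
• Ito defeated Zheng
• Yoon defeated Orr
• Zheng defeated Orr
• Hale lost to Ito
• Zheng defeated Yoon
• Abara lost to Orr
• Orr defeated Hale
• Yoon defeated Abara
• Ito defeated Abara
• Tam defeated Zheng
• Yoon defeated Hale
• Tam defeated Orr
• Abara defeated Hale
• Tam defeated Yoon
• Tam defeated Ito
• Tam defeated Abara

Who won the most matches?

Tam

Win totals: Abara 2, Hale 2, Orr 2, Tam 5, Zheng 2, Ito 4, Yoon 4.
Tam leads with 5 wins (next highest: 4).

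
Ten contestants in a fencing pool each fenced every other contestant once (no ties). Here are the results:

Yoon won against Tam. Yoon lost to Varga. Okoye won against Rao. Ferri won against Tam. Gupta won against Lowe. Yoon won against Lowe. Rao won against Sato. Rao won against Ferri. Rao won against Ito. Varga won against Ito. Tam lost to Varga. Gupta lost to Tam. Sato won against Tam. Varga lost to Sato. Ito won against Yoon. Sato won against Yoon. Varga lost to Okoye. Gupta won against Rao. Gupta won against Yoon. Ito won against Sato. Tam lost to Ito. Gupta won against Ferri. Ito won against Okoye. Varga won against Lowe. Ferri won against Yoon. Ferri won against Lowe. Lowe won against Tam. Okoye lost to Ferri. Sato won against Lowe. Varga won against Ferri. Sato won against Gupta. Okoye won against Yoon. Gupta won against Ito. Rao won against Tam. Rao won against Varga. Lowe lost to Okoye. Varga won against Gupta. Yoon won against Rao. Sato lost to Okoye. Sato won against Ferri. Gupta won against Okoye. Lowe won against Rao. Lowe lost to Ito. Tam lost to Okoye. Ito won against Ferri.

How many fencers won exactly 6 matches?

Win totals: Okoye 6, Gupta 6, Ito 6, Varga 6, Tam 1, Yoon 3, Sato 6, Lowe 2, Ferri 4, Rao 5.
Exactly 6: Okoye, Gupta, Ito, Varga, Sato — 5 fencers.

5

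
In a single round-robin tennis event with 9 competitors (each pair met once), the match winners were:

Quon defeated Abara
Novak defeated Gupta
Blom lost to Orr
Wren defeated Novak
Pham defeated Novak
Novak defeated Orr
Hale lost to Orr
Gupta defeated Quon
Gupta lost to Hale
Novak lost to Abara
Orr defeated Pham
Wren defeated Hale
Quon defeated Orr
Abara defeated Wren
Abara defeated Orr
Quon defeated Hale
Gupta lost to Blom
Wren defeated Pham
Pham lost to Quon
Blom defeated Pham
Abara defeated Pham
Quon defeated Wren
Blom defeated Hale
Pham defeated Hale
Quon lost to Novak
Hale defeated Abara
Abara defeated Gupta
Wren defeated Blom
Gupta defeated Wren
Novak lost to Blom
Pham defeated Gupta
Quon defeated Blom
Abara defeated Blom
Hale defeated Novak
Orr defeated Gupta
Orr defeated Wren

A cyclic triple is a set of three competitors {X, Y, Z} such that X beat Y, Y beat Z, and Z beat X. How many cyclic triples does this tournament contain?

Win totals: Hale 3, Orr 5, Gupta 2, Novak 3, Abara 6, Blom 4, Pham 3, Wren 4, Quon 6.
A competitor with w wins dominates both others in C(w,2) triples; summing gives 3 + 10 + 1 + 3 + 15 + 6 + 3 + 6 + 15 = 62 transitive triples.
Total triples C(9,3) = 84, so cyclic triples = 84 − 62 = 22.

22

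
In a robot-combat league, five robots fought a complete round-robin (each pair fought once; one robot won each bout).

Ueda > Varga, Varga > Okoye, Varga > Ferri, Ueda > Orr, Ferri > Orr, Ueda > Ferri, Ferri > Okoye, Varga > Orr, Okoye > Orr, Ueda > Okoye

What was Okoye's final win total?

1

Okoye's results: beat Orr; lost to Varga, Ferri, Ueda.
That is 1 win.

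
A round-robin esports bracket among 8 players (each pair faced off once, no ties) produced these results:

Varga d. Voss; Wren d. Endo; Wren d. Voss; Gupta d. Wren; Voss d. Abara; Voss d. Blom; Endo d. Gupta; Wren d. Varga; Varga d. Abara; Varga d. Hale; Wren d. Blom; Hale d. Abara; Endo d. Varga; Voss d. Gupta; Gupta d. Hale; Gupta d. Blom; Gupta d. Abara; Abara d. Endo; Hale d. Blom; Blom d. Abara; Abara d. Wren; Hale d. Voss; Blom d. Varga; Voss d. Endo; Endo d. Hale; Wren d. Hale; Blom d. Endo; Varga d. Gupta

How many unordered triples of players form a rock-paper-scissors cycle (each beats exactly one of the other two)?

18

Win totals: Abara 2, Varga 4, Wren 5, Hale 3, Gupta 4, Blom 3, Voss 4, Endo 3.
A player with w wins dominates both others in C(w,2) triples; summing gives 1 + 6 + 10 + 3 + 6 + 3 + 6 + 3 = 38 transitive triples.
Total triples C(8,3) = 56, so cyclic triples = 56 − 38 = 18.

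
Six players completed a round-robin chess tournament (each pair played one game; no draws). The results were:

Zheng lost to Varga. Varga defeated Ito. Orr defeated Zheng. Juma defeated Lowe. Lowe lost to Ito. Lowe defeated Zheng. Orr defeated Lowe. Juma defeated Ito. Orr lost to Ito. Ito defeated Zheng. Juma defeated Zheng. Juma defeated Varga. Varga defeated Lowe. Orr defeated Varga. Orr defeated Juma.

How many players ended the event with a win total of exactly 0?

1

Win totals: Zheng 0, Ito 3, Varga 3, Orr 4, Lowe 1, Juma 4.
Exactly 0: Zheng — 1 player.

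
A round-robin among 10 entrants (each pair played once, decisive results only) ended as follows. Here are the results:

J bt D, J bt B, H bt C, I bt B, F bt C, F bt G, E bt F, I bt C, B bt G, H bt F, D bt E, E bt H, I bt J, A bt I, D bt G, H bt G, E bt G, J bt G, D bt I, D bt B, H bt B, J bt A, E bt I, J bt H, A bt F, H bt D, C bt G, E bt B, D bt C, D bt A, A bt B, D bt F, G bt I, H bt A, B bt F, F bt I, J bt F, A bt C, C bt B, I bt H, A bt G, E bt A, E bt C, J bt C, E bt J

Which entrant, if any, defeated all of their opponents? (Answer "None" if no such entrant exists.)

Highest win total is E with 8 (out of 9 possible).
E lost to D, so no entrant went undefeated.

None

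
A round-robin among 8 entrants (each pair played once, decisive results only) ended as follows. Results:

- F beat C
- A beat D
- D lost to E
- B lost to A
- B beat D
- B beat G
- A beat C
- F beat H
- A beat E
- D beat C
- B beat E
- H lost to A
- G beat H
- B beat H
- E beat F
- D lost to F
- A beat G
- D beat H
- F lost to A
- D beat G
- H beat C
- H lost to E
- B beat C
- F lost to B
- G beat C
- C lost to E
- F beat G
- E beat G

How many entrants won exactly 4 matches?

1

Win totals: A 7, B 6, C 0, D 3, E 5, F 4, G 2, H 1.
Exactly 4: F — 1 entrant.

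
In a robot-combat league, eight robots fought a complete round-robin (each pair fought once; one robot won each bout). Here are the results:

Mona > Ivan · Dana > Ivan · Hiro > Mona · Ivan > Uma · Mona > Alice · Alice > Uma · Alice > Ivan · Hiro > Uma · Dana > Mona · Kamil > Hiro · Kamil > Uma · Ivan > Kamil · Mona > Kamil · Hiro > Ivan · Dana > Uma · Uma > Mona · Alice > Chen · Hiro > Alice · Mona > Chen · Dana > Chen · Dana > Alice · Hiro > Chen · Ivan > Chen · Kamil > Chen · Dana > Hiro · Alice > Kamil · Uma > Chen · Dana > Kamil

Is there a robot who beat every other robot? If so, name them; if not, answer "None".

Dana has 7 wins out of 7 opponents — a perfect record.

Dana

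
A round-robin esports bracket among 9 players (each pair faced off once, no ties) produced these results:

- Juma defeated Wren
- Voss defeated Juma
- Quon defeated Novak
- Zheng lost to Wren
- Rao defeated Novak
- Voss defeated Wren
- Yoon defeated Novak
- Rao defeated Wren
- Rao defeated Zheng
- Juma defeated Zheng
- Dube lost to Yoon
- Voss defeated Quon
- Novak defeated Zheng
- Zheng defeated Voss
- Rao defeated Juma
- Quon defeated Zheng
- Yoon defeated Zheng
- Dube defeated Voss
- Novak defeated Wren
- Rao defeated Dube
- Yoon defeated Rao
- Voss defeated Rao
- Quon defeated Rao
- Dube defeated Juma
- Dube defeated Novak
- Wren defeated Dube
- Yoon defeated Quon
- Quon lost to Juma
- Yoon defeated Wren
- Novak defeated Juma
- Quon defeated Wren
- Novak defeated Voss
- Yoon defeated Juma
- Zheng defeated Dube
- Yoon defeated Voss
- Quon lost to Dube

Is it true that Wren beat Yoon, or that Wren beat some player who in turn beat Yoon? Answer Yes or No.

Wren did not beat Yoon directly.
Wren beat Zheng, Dube, but each of them lost to Yoon. No two-step path.

No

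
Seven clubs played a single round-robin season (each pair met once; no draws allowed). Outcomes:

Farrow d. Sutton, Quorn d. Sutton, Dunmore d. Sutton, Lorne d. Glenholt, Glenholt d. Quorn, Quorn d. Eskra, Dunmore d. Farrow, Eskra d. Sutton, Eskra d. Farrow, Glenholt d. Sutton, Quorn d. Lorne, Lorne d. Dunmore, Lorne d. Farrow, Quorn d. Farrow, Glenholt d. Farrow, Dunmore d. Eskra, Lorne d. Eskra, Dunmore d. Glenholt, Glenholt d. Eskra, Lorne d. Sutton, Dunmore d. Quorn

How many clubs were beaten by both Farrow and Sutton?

0

Farrow beat: Sutton.
Sutton beat: no one.
No one was beaten by both.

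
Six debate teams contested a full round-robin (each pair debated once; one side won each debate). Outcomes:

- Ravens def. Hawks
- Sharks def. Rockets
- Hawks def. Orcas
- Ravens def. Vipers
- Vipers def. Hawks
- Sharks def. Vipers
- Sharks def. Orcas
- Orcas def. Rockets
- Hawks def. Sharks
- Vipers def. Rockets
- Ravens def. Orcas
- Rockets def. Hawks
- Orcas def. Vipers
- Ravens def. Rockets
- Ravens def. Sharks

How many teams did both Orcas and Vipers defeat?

1

Orcas beat: Vipers, Rockets.
Vipers beat: Hawks, Rockets.
Both beat: Rockets — 1.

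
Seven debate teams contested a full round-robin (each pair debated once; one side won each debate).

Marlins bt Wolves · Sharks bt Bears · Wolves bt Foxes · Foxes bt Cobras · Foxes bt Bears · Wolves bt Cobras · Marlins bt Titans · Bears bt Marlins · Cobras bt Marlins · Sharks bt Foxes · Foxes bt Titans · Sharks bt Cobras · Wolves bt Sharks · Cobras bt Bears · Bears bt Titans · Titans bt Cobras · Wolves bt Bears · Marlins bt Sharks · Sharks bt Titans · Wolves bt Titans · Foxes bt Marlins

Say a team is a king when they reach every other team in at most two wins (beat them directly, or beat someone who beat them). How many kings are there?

Marlins reaches everyone (king).
Cobras cannot reach Foxes in two steps.
Sharks cannot reach Wolves in two steps.
Titans cannot reach Sharks, Foxes, Wolves in two steps.
Foxes reaches everyone (king).
Bears cannot reach Foxes in two steps.
Wolves reaches everyone (king).
Kings: Marlins, Foxes, Wolves — 3.

3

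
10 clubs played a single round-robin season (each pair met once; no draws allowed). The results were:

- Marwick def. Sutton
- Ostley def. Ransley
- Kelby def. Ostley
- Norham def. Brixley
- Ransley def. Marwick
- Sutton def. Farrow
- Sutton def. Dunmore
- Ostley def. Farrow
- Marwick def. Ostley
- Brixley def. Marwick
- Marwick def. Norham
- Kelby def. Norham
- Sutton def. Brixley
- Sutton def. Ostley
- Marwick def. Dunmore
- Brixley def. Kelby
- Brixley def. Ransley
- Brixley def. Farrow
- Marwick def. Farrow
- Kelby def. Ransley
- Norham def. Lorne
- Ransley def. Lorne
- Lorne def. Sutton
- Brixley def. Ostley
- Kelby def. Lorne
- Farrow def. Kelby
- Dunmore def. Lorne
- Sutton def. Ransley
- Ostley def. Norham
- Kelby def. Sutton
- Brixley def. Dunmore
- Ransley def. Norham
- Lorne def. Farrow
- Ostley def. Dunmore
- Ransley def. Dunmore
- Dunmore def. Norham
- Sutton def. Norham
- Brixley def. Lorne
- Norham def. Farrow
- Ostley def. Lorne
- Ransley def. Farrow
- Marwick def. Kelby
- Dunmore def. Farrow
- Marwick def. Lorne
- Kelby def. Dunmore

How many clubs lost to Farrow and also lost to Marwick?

Farrow beat: Kelby.
Marwick beat: Lorne, Sutton, Norham, Farrow, Dunmore, Kelby, Ostley.
Both beat: Kelby — 1.

1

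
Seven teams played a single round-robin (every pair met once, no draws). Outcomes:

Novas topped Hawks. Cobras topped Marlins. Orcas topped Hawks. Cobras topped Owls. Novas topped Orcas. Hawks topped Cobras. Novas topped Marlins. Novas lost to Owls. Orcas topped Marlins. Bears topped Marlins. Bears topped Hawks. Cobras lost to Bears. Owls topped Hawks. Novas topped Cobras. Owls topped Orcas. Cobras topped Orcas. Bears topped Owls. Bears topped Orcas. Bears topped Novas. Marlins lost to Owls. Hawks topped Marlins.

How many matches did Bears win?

Bears' results: beat Marlins, Owls, Orcas, Novas, Cobras, Hawks; lost to no one.
That is 6 wins.

6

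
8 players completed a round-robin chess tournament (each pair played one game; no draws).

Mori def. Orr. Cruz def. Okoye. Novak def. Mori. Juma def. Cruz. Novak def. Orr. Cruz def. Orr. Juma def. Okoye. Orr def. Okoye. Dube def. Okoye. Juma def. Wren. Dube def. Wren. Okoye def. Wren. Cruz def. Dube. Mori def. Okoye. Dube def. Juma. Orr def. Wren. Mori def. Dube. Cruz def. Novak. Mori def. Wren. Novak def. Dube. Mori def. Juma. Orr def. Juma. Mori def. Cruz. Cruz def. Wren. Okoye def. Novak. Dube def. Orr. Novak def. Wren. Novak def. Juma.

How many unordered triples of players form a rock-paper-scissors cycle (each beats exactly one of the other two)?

Win totals: Dube 4, Okoye 2, Wren 0, Orr 3, Juma 3, Mori 6, Cruz 5, Novak 5.
A player with w wins dominates both others in C(w,2) triples; summing gives 6 + 1 + 0 + 3 + 3 + 15 + 10 + 10 = 48 transitive triples.
Total triples C(8,3) = 56, so cyclic triples = 56 − 48 = 8.

8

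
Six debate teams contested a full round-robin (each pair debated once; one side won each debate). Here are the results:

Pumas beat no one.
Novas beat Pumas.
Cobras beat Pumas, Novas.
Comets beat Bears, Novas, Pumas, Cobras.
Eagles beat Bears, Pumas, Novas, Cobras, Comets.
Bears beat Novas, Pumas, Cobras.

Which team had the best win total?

Win totals: Cobras 2, Comets 4, Pumas 0, Eagles 5, Bears 3, Novas 1.
Eagles leads with 5 wins (next highest: 4).

Eagles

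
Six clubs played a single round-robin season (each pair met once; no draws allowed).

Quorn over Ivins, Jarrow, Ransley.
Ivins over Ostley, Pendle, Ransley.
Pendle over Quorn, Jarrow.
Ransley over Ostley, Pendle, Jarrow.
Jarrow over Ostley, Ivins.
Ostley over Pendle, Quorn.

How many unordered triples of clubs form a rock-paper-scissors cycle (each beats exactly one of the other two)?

Win totals: Pendle 2, Ivins 3, Jarrow 2, Ostley 2, Quorn 3, Ransley 3.
A club with w wins dominates both others in C(w,2) triples; summing gives 1 + 3 + 1 + 1 + 3 + 3 = 12 transitive triples.
Total triples C(6,3) = 20, so cyclic triples = 20 − 12 = 8.

8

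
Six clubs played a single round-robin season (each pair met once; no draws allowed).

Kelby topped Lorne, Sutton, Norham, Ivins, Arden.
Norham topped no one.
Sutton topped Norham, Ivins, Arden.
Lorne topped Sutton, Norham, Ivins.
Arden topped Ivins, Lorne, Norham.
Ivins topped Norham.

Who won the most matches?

Win totals: Norham 0, Ivins 1, Kelby 5, Arden 3, Lorne 3, Sutton 3.
Kelby leads with 5 wins (next highest: 3).

Kelby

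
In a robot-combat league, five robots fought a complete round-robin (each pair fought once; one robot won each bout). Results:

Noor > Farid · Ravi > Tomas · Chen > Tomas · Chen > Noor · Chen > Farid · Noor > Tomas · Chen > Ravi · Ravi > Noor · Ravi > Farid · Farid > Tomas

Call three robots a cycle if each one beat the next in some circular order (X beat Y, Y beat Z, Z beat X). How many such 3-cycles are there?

Win totals: Ravi 3, Noor 2, Tomas 0, Chen 4, Farid 1.
A robot with w wins dominates both others in C(w,2) triples; summing gives 3 + 1 + 0 + 6 + 0 = 10 transitive triples.
Total triples C(5,3) = 10, so cyclic triples = 10 − 10 = 0.

0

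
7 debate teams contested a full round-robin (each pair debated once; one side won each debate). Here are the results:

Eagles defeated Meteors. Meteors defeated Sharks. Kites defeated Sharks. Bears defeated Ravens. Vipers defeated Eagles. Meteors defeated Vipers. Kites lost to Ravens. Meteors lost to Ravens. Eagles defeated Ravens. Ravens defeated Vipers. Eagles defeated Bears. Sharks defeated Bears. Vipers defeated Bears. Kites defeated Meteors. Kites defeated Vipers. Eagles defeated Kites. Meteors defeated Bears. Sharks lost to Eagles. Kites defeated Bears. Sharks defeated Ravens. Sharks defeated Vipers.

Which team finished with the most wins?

Win totals: Meteors 3, Eagles 5, Ravens 3, Vipers 2, Sharks 3, Kites 4, Bears 1.
Eagles leads with 5 wins (next highest: 4).

Eagles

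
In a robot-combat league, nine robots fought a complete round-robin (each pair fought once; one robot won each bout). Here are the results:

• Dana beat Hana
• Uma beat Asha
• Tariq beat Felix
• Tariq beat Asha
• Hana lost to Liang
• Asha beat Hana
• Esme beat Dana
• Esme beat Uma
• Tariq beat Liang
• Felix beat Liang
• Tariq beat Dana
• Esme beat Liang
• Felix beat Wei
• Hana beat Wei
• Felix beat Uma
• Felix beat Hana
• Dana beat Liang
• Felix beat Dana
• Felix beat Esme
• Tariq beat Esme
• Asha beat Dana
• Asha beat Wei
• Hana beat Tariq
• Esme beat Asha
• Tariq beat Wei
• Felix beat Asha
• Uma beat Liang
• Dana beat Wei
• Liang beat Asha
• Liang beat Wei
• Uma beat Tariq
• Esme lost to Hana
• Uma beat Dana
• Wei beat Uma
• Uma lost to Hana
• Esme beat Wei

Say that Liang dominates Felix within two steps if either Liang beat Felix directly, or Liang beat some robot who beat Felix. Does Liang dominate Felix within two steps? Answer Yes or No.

Liang did not beat Felix directly.
Liang beat Wei, Asha, Hana, but each of them lost to Felix. No two-step path.

No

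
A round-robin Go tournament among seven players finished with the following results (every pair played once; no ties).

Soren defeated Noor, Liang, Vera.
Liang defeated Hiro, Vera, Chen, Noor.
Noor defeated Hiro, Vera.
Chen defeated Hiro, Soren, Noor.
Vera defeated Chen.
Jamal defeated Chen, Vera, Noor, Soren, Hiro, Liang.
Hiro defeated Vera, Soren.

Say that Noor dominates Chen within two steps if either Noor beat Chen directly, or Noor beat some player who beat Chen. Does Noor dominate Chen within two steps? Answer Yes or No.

Yes

Noor did not beat Chen directly.
Noor beat Hiro, Vera. Of those, Vera beat Chen.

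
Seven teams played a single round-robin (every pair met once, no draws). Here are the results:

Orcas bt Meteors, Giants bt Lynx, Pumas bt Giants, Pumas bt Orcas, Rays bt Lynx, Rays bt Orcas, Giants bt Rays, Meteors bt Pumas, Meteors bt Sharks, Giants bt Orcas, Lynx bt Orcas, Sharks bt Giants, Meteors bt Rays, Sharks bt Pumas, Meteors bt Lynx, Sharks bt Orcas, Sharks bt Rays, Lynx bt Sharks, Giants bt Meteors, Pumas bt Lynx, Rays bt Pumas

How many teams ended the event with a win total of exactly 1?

Win totals: Lynx 2, Pumas 3, Orcas 1, Meteors 4, Giants 4, Sharks 4, Rays 3.
Exactly 1: Orcas — 1 team.

1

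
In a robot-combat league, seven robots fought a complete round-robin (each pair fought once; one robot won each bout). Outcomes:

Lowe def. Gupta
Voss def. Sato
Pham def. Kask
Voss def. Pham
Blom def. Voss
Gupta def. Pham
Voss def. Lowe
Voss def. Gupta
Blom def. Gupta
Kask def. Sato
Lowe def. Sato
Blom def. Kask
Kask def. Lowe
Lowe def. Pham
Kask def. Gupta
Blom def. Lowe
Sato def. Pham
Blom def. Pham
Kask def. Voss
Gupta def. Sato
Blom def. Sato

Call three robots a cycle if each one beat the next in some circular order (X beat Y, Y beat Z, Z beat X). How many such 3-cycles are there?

4

Win totals: Gupta 2, Lowe 3, Voss 4, Kask 4, Sato 1, Blom 6, Pham 1.
A robot with w wins dominates both others in C(w,2) triples; summing gives 1 + 3 + 6 + 6 + 0 + 15 + 0 = 31 transitive triples.
Total triples C(7,3) = 35, so cyclic triples = 35 − 31 = 4.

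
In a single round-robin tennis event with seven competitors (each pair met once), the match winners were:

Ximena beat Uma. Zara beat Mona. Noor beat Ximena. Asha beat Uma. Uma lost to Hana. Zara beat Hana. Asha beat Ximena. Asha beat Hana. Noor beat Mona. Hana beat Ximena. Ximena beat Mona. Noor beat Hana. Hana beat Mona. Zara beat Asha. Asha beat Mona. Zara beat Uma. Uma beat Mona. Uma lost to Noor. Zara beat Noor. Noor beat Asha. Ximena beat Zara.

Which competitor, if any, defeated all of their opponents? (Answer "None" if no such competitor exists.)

Highest win total is Zara with 5 (out of 6 possible).
Zara lost to Ximena, so no competitor went undefeated.

None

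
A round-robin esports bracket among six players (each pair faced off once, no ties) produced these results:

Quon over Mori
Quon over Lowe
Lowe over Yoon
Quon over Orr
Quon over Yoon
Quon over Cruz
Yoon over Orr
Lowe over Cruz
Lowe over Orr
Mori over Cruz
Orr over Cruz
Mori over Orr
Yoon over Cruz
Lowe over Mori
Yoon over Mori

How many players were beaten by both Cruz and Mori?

Cruz beat: no one.
Mori beat: Orr, Cruz.
No one was beaten by both.

0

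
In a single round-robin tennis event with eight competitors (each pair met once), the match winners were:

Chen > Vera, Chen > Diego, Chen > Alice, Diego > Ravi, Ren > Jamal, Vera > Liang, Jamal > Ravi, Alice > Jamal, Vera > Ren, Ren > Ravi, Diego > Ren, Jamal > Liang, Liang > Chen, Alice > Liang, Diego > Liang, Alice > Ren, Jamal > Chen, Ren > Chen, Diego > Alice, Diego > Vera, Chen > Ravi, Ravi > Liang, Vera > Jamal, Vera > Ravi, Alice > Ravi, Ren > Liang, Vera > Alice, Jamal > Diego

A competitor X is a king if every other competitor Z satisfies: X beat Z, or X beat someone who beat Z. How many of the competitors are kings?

Liang cannot reach Jamal, Ren in two steps.
Jamal reaches everyone (king).
Diego reaches everyone (king).
Alice cannot reach Vera in two steps.
Vera reaches everyone (king).
Ren reaches everyone (king).
Ravi cannot reach Jamal, Diego, Alice, Vera, Ren in two steps.
Chen reaches everyone (king).
Kings: Jamal, Diego, Vera, Ren, Chen — 5.

5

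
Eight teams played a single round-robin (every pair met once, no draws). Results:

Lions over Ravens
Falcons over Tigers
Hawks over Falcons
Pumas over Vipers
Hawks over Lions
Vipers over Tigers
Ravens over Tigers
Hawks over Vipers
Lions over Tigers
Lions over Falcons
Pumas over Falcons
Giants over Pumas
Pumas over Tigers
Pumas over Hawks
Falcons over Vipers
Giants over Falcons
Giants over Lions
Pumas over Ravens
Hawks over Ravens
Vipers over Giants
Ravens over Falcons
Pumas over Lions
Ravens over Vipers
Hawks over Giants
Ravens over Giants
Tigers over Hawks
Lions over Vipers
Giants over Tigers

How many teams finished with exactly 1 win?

Win totals: Giants 4, Ravens 4, Falcons 2, Lions 4, Vipers 2, Tigers 1, Hawks 5, Pumas 6.
Exactly 1: Tigers — 1 team.

1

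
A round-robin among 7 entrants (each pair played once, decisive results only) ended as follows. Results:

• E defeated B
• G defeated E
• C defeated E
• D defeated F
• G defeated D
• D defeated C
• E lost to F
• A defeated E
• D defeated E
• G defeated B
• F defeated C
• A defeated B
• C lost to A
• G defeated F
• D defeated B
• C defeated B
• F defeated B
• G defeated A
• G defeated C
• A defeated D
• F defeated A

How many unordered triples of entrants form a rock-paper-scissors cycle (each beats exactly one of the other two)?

1

Win totals: A 4, B 0, C 2, D 4, E 1, F 4, G 6.
An entrant with w wins dominates both others in C(w,2) triples; summing gives 6 + 0 + 1 + 6 + 0 + 6 + 15 = 34 transitive triples.
Total triples C(7,3) = 35, so cyclic triples = 35 − 34 = 1.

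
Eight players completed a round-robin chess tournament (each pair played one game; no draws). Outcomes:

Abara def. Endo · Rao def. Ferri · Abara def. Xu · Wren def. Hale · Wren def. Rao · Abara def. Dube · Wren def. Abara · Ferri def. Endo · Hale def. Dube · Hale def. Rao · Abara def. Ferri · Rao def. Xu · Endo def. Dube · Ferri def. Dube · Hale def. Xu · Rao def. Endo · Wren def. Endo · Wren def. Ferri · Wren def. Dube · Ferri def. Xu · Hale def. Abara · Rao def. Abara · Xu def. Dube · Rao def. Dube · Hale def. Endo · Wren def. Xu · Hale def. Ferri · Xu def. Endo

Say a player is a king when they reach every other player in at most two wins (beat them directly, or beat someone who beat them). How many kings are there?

Rao cannot reach Hale, Wren in two steps.
Hale cannot reach Wren in two steps.
Endo cannot reach Rao, Hale, Wren, Ferri, Xu, Abara in two steps.
Wren reaches everyone (king).
Ferri cannot reach Rao, Hale, Wren, Abara in two steps.
Xu cannot reach Rao, Hale, Wren, Ferri, Abara in two steps.
Dube cannot reach Rao, Hale, Endo, Wren, Ferri, Xu, Abara in two steps.
Abara cannot reach Rao, Hale, Wren in two steps.
Kings: Wren — 1.

1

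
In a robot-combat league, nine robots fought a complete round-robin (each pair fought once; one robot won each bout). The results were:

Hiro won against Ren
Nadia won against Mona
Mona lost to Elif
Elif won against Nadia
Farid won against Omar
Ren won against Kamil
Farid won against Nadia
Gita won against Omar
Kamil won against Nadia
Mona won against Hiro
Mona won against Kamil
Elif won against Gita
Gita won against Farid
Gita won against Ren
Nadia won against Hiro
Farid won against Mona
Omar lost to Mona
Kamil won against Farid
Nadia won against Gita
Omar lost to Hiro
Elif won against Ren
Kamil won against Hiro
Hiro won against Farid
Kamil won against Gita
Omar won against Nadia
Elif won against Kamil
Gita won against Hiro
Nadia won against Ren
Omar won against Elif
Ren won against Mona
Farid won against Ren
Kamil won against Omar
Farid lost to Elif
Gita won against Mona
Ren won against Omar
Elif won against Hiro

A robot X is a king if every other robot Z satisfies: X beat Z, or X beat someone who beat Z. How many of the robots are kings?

Farid reaches everyone (king).
Hiro cannot reach Gita in two steps.
Nadia cannot reach Elif in two steps.
Gita reaches everyone (king).
Kamil reaches everyone (king).
Ren reaches everyone (king).
Mona reaches everyone (king).
Omar reaches everyone (king).
Elif reaches everyone (king).
Kings: Farid, Gita, Kamil, Ren, Mona, Omar, Elif — 7.

7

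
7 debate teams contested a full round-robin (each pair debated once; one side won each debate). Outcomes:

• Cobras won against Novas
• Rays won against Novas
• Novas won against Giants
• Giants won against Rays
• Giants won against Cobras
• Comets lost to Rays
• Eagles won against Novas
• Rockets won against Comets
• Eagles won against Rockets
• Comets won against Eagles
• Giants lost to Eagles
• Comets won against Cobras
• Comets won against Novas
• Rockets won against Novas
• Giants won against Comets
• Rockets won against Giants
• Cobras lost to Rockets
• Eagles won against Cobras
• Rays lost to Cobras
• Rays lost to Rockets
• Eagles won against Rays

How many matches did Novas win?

Novas' results: beat Giants; lost to Rockets, Cobras, Rays, Comets, Eagles.
That is 1 win.

1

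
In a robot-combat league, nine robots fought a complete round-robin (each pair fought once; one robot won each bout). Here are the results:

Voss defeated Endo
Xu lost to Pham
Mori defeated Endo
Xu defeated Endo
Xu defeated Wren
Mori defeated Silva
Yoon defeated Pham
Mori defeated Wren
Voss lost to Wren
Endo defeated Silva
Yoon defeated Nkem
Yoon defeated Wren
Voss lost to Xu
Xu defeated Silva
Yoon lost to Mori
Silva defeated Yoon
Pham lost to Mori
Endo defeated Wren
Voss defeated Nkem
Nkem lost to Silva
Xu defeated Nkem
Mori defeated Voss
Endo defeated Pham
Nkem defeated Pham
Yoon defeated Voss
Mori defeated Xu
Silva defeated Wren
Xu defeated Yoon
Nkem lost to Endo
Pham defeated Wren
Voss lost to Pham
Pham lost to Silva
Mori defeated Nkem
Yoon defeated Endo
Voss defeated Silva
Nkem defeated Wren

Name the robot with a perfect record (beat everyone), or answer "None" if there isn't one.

Mori has 8 wins out of 8 opponents — a perfect record.

Mori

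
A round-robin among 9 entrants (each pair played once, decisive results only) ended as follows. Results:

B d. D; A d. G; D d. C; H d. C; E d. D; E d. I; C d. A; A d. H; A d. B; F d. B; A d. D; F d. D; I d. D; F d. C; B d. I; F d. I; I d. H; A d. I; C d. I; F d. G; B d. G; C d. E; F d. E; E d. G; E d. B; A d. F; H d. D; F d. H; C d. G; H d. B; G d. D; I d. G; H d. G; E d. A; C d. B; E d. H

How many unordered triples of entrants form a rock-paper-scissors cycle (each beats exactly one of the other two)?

11

Win totals: A 6, B 3, C 5, D 1, E 6, F 7, G 1, H 4, I 3.
An entrant with w wins dominates both others in C(w,2) triples; summing gives 15 + 3 + 10 + 0 + 15 + 21 + 0 + 6 + 3 = 73 transitive triples.
Total triples C(9,3) = 84, so cyclic triples = 84 − 73 = 11.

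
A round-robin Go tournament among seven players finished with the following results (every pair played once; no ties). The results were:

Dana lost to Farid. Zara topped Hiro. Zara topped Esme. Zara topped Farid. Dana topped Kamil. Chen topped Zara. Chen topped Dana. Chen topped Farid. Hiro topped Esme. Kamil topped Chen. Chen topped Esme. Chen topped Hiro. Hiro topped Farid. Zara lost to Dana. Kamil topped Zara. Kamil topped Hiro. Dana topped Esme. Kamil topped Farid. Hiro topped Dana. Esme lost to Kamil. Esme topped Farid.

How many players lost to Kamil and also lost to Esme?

Kamil beat: Esme, Farid, Hiro, Zara, Chen.
Esme beat: Farid.
Both beat: Farid — 1.

1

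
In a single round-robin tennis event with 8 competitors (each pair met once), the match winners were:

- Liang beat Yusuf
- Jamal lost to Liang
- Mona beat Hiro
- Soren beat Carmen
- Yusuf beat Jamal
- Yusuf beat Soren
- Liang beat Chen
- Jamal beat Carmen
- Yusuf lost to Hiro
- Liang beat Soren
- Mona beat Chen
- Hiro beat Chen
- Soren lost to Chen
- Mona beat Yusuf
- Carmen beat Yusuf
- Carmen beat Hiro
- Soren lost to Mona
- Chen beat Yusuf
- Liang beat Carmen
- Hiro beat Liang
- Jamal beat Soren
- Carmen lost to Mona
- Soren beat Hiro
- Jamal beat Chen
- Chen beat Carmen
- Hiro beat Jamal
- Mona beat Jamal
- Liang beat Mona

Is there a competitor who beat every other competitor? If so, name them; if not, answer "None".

None

Highest win total is Mona with 6 (out of 7 possible).
Mona lost to Liang, so no competitor went undefeated.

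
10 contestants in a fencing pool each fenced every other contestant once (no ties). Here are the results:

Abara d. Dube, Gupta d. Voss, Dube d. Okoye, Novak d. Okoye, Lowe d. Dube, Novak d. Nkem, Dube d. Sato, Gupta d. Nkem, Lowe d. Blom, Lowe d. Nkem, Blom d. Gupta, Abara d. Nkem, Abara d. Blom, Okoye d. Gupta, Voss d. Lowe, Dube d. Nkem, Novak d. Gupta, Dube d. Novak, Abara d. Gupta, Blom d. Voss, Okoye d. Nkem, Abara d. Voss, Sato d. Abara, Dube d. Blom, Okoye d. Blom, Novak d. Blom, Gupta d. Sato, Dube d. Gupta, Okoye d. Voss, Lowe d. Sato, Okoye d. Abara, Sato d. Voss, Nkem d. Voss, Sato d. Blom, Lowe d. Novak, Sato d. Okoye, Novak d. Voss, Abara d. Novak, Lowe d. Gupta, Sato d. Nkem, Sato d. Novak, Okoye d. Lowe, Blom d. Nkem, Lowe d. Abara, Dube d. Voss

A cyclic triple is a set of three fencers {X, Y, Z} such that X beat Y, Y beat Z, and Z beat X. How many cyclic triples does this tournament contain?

Win totals: Voss 1, Blom 3, Dube 7, Gupta 3, Nkem 1, Okoye 6, Lowe 7, Novak 5, Abara 6, Sato 6.
A fencer with w wins dominates both others in C(w,2) triples; summing gives 0 + 3 + 21 + 3 + 0 + 15 + 21 + 10 + 15 + 15 = 103 transitive triples.
Total triples C(10,3) = 120, so cyclic triples = 120 − 103 = 17.

17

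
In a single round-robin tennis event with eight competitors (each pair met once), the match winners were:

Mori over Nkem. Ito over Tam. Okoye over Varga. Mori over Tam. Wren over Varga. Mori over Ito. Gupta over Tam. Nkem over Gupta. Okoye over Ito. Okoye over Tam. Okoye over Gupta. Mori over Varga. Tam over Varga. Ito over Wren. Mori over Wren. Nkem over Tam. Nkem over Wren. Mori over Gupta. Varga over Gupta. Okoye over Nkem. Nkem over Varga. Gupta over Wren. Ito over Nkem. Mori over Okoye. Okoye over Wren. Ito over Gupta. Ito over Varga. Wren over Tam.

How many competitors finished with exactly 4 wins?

Win totals: Wren 2, Nkem 4, Tam 1, Okoye 6, Ito 5, Gupta 2, Varga 1, Mori 7.
Exactly 4: Nkem — 1 competitor.

1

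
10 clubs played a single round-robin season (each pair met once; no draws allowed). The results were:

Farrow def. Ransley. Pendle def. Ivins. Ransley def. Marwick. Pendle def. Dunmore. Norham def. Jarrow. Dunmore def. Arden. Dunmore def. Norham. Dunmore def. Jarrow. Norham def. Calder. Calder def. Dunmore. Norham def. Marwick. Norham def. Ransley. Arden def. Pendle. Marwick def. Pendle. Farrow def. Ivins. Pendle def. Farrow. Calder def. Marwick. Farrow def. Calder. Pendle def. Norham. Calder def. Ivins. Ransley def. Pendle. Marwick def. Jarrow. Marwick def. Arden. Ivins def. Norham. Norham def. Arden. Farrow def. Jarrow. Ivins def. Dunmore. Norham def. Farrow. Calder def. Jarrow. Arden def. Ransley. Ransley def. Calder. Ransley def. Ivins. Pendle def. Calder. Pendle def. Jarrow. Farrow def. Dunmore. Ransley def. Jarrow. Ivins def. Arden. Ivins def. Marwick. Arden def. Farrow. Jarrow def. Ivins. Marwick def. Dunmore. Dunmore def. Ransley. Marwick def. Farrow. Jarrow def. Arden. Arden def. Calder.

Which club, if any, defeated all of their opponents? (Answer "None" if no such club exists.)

Highest win total is Pendle with 6 (out of 9 possible).
Pendle lost to Ransley, Marwick, Arden, so no club went undefeated.

None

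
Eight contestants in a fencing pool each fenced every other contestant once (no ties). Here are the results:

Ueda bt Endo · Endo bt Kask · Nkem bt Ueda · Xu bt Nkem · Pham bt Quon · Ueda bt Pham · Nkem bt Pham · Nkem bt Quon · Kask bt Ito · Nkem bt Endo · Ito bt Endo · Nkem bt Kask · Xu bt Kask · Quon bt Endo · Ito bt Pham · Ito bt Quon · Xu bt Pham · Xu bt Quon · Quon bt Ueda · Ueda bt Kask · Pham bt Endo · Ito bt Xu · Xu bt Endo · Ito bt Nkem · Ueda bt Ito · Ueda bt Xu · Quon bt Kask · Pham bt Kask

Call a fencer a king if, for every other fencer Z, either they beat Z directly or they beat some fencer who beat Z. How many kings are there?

4

Xu reaches everyone (king).
Ito reaches everyone (king).
Nkem reaches everyone (king).
Quon cannot reach Nkem in two steps.
Kask cannot reach Ueda in two steps.
Ueda reaches everyone (king).
Pham cannot reach Xu, Nkem in two steps.
Endo cannot reach Xu, Nkem, Quon, Ueda, Pham in two steps.
Kings: Xu, Ito, Nkem, Ueda — 4.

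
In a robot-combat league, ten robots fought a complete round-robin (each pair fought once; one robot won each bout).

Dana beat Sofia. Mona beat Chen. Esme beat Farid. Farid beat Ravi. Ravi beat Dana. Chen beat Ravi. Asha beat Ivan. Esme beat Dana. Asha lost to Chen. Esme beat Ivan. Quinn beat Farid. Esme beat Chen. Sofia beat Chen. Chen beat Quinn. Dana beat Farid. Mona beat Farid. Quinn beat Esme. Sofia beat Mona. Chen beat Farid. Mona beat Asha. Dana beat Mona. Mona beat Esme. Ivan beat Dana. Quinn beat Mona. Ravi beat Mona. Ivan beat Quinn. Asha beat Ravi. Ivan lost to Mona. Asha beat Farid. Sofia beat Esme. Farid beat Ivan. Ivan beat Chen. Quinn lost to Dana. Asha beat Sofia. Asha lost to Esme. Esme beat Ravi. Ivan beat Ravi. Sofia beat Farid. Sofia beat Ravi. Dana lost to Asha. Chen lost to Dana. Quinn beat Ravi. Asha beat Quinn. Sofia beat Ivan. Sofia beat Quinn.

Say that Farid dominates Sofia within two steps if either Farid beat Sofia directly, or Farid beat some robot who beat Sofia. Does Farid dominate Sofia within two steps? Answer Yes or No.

No

Farid did not beat Sofia directly.
Farid beat Ivan, Ravi, but each of them lost to Sofia. No two-step path.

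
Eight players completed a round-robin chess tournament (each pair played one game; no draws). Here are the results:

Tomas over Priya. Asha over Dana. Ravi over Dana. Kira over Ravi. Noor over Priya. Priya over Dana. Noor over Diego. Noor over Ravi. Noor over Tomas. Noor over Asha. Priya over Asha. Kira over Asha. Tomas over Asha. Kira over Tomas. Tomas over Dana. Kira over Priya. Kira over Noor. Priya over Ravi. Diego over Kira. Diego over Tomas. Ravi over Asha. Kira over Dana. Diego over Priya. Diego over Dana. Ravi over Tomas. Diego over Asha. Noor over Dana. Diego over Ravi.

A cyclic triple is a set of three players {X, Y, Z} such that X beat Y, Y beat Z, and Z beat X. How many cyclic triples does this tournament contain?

Win totals: Dana 0, Noor 6, Kira 6, Tomas 3, Priya 3, Diego 6, Asha 1, Ravi 3.
A player with w wins dominates both others in C(w,2) triples; summing gives 0 + 15 + 15 + 3 + 3 + 15 + 0 + 3 = 54 transitive triples.
Total triples C(8,3) = 56, so cyclic triples = 56 − 54 = 2.

2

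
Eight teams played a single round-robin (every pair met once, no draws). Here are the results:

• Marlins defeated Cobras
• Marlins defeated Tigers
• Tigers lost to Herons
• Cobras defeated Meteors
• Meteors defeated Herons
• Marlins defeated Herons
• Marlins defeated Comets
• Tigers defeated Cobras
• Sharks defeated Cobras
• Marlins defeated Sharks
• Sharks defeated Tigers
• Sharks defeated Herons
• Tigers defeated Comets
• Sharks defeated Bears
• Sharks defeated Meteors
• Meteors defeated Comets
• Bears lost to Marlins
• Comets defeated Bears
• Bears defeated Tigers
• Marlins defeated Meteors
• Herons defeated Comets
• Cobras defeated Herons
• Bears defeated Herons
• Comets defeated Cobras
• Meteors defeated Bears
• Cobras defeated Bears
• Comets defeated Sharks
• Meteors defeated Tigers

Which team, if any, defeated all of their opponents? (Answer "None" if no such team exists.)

Marlins

Marlins has 7 wins out of 7 opponents — a perfect record.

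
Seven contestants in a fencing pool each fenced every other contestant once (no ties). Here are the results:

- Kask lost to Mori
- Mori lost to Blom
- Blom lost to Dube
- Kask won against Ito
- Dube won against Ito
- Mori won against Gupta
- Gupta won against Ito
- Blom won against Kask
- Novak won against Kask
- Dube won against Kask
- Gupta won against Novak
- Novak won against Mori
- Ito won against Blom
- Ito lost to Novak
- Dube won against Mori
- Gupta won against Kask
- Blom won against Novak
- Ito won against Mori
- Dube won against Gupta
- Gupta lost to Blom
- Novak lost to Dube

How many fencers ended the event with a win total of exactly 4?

Win totals: Ito 2, Mori 2, Gupta 3, Kask 1, Blom 4, Novak 3, Dube 6.
Exactly 4: Blom — 1 fencer.

1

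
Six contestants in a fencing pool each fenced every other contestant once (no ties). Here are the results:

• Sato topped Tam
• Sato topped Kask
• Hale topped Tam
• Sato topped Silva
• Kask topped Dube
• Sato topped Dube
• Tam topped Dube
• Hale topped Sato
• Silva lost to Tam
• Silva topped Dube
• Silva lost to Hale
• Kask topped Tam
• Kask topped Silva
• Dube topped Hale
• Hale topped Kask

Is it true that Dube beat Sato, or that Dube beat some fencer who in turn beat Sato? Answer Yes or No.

Yes

Dube did not beat Sato directly.
Dube beat Hale. Of those, Hale beat Sato.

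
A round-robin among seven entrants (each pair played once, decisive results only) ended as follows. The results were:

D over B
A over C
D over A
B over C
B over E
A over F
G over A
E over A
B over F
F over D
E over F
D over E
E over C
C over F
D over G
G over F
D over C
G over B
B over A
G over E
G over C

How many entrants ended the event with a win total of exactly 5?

Win totals: A 2, B 4, C 1, D 5, E 3, F 1, G 5.
Exactly 5: D, G — 2 entrants.

2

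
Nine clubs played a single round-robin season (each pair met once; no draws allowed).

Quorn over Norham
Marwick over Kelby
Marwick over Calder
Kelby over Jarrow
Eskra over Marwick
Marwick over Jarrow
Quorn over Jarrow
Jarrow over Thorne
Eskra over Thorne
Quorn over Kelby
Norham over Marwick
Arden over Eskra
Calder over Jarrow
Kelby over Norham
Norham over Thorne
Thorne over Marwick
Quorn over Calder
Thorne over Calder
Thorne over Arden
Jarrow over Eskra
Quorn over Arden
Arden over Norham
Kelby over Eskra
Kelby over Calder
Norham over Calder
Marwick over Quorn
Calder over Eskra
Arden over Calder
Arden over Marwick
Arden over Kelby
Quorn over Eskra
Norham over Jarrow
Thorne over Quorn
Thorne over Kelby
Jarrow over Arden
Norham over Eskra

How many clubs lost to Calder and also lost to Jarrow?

1

Calder beat: Jarrow, Eskra.
Jarrow beat: Thorne, Arden, Eskra.
Both beat: Eskra — 1.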